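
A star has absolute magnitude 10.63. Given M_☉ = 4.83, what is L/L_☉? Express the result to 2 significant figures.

L/L_☉ ≈ 4.8×10^-3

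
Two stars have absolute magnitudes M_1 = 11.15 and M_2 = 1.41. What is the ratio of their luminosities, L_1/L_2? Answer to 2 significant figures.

L_1/L_2 ≈ 1.3×10^-4

ΔM = M_1 − M_2 = 9.74
L_1/L_2 = 10^(−0.4 ΔM) = 10^-3.896 = 1.271×10^-4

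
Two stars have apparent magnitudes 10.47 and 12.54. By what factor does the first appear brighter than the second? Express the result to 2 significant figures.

Δm = 10.47 − (12.54) = -2.07
Flux ratio = 10^(−0.4 Δm) = 10^(−0.4 × -2.07) = 10^0.828 = 6.730

6.7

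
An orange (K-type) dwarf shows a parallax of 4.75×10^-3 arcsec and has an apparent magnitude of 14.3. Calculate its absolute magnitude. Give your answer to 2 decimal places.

d = 1/p = 1/4.75×10^-3″ = 210.5 pc
5 log₁₀(d/10 pc) = 5 log₁₀(210.5) − 5 = 6.617
M = m − 5 log₁₀(d/10) = 14.3 − 6.617 = 7.683

M ≈ 7.68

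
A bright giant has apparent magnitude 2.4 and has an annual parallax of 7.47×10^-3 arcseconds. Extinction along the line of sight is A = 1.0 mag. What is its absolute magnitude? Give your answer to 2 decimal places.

d = 1/p = 1/7.47×10^-3″ = 133.9 pc
5 log₁₀(d/10 pc) = 5 log₁₀(133.9) − 5 = 5.633
M = m − 5 log₁₀(d/10) − A = 2.4 − 5.633 − 1.0 = -4.233

M ≈ -4.23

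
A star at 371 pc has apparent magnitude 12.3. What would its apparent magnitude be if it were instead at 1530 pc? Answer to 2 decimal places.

m ≈ 15.38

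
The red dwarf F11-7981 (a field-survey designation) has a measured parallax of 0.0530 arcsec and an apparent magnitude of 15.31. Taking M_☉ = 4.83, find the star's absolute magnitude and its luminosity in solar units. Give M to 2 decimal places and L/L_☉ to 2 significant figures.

M ≈ 13.93; L/L_☉ ≈ 2.3×10^-4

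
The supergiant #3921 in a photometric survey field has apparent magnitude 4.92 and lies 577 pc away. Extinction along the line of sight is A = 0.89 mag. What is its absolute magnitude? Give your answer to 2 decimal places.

M ≈ -4.78

5 log₁₀(d/10 pc) = 5 log₁₀(577.0) − 5 = 8.806
M = m − 5 log₁₀(d/10) − A = 4.92 − 8.806 − 0.89 = -4.776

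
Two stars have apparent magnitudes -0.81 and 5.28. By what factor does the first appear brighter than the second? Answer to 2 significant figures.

270

Δm = -0.81 − (5.28) = -6.09
Flux ratio = 10^(−0.4 Δm) = 10^(−0.4 × -6.09) = 10^2.436 = 272.9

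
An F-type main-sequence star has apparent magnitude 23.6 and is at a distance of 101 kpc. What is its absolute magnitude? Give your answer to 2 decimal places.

d = 101 kpc = 101000 pc
5 log₁₀(d/10 pc) = 5 log₁₀(101000) − 5 = 20.022
M = m − 5 log₁₀(d/10) = 23.6 − 20.022 = 3.578

M ≈ 3.58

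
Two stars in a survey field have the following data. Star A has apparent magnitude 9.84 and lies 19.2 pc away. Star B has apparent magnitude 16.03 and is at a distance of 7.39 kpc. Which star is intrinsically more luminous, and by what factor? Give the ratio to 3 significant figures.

Star B is more luminous, by a factor of 495.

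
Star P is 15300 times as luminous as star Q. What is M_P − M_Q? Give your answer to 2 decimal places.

M_P − M_Q ≈ -10.46

Pogson: ΔM = −2.5 log₁₀(ratio) = −2.5 log₁₀(15300) = −2.5 × 4.1847 = -10.462
Star P is brighter, so it has the smaller magnitude: the difference is negative.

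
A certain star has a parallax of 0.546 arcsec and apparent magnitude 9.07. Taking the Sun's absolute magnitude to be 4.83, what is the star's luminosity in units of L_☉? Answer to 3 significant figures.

L/L_☉ ≈ 6.75×10^-4

d = 1/p = 1/0.546″ = 1.832 pc
M = m − 5 log₁₀ d + 5 = 9.07 − 5·0.2628 + 5 = 12.756
M − M_☉ = 12.756 − 4.83 = 7.926
L/L_☉ = 10^(−0.4 × 7.926) = 6.755×10^-4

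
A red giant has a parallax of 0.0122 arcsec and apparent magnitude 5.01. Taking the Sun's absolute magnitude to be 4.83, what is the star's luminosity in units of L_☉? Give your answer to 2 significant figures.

d = 1/p = 1/0.0122″ = 81.97 pc
M = m − 5 log₁₀ d + 5 = 5.01 − 5·1.9136 + 5 = 0.442
M − M_☉ = 0.442 − 4.83 = -4.388
L/L_☉ = 10^(−0.4 × -4.388) = 56.92

L/L_☉ ≈ 57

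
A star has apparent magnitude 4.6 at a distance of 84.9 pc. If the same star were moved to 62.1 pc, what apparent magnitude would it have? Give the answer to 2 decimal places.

Flux ∝ 1/d², so Δm = 5 log₁₀(d₂/d₁) = 5 log₁₀(62.1/84.9) = -0.679
m₂ = m₁ + Δm = 4.6 + (-0.679) = 3.921

m ≈ 3.92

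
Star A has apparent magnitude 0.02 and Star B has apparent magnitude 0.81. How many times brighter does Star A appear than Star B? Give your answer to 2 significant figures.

2.1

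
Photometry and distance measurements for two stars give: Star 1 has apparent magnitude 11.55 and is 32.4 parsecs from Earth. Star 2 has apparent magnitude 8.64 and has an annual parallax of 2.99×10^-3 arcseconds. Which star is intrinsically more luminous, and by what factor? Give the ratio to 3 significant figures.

Star 1: M = m − 5 log₁₀ d + 5 = 11.55 − 5·1.5105 + 5 = 8.997
Star 2: d = 1/p = 1/2.99×10^-3″ = 334.4 pc
Star 2: M = m − 5 log₁₀ d + 5 = 8.64 − 5·2.5243 + 5 = 1.018
ΔM = M_1 − M_2 = 8.997 − (1.018) = 7.979; smaller M is more luminous → Star 2.
L ratio = 10^(0.4 |ΔM|) = 10^3.192 = 1554

Star 2 is more luminous, by a factor of 1550.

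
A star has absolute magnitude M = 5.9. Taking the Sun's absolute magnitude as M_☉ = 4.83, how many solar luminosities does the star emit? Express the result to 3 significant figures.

M − M_☉ = 5.9 − 4.83 = 1.070
L/L_☉ = 10^(−0.4 (M − M_☉)) = 10^-0.428 = 0.3733

L/L_☉ ≈ 0.373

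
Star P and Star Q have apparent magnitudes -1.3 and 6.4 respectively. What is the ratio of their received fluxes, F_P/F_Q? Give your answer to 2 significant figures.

F_P/F_Q ≈ 1200

Δm = -1.3 − (6.4) = -7.7
Flux ratio = 10^(−0.4 Δm) = 10^(−0.4 × -7.7) = 10^3.080 = 1202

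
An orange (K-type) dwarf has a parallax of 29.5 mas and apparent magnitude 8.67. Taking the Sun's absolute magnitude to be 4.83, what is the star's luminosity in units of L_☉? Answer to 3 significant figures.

d = 1/p = 1000/29.5 mas = 33.90 pc
M = m − 5 log₁₀ d + 5 = 8.67 − 5·1.5302 + 5 = 6.019
M − M_☉ = 6.019 − 4.83 = 1.189
L/L_☉ = 10^(−0.4 × 1.189) = 0.3345

L/L_☉ ≈ 0.334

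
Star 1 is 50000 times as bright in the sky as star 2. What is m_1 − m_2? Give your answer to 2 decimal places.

m_1 − m_2 ≈ -11.75

Pogson: Δm = −2.5 log₁₀(ratio) = −2.5 log₁₀(50000) = −2.5 × 4.6990 = -11.747
Star 1 is brighter, so it has the smaller magnitude: the difference is negative.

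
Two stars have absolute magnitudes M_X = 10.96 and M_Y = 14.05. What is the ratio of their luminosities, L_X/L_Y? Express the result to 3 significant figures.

L_X/L_Y ≈ 17.2

ΔM = M_X − M_Y = -3.09
L_X/L_Y = 10^(−0.4 ΔM) = 10^1.236 = 17.22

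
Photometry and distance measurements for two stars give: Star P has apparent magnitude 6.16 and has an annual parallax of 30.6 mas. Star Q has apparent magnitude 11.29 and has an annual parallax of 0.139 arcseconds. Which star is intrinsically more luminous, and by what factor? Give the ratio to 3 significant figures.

Star P: p = 30.6 mas = 0.0306″ → d = 1/p = 32.68 pc
Star P: M = m − 5 log₁₀ d + 5 = 6.16 − 5·1.5143 + 5 = 3.589
Star Q: d = 1/p = 1/0.139″ = 7.194 pc
Star Q: M = m − 5 log₁₀ d + 5 = 11.29 − 5·0.8570 + 5 = 12.005
ΔM = M_P − M_Q = 3.589 − (12.005) = -8.416; smaller M is more luminous → Star P.
L ratio = 10^(0.4 |ΔM|) = 10^3.367 = 2326

Star P is more luminous, by a factor of 2330.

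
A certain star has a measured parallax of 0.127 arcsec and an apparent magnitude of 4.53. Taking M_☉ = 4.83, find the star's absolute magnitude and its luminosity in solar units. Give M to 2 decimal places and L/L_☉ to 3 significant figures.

M ≈ 5.05; L/L_☉ ≈ 0.817

d = 1/p = 1/0.127″ = 7.874 pc
M = m − 5 log₁₀ d + 5 = 4.53 − 5·0.8962 + 5 = 5.049
M − M_☉ = 5.049 − 4.83 = 0.219
L/L_☉ = 10^(−0.4 × 0.219) = 0.8173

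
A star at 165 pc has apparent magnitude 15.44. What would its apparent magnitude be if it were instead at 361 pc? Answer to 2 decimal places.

Flux ∝ 1/d², so Δm = 5 log₁₀(d₂/d₁) = 5 log₁₀(361/165) = 1.700
m₂ = m₁ + Δm = 15.44 + (1.700) = 17.140

m ≈ 17.14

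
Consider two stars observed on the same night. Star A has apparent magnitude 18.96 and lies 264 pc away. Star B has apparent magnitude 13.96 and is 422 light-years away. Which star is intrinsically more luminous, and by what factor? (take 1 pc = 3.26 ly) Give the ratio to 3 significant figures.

Star B is more luminous, by a factor of 24.0.

Star A: M = m − 5 log₁₀ d + 5 = 18.96 − 5·2.4216 + 5 = 11.852
Star B: d = 422 ly / 3.26 = 129.4 pc
Star B: M = m − 5 log₁₀ d + 5 = 13.96 − 5·2.1121 + 5 = 8.400
ΔM = M_A − M_B = 11.852 − (8.400) = 3.452; smaller M is more luminous → Star B.
L ratio = 10^(0.4 |ΔM|) = 10^1.381 = 24.04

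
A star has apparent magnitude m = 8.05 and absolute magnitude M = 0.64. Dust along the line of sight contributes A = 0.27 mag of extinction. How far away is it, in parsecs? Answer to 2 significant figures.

m − M = 5 log₁₀(d/10 pc) + A  ⇒  8.05 − (0.64) − 0.27 = 5 log₁₀(d/10)
7.140 = 5 log₁₀(d/10)
log₁₀ d = (m − M − A)/5 + 1 = 2.4280
d = 10^2.4280 = 267.9 pc

d ≈ 270 pc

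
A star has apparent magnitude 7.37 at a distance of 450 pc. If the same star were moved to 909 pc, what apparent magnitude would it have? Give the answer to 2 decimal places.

Flux ∝ 1/d², so Δm = 5 log₁₀(d₂/d₁) = 5 log₁₀(909/450) = 1.527
m₂ = m₁ + Δm = 7.37 + (1.527) = 8.897

m ≈ 8.90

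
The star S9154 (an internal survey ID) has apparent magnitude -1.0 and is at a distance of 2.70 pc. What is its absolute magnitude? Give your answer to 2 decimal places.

5 log₁₀(d/10 pc) = 5 log₁₀(2.700) − 5 = -2.843
M = m − 5 log₁₀(d/10) = -1.0 + 2.843 = 1.843

M ≈ 1.84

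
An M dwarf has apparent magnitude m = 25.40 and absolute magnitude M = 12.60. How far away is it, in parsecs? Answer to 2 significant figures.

Distance modulus: m − M = 25.40 − (12.60) = 12.800
m − M = 5 log₁₀ d − 5
log₁₀ d = (m − M)/5 + 1 = 3.5600
d = 10^3.5600 = 3631 pc

d ≈ 3600 pc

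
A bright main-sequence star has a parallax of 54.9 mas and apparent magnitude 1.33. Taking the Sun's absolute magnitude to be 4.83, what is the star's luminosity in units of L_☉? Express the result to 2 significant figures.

d = 1/p = 1000/54.9 mas = 18.21 pc
M = m − 5 log₁₀ d + 5 = 1.33 − 5·1.2604 + 5 = 0.028
M − M_☉ = 0.028 − 4.83 = -4.802
L/L_☉ = 10^(−0.4 × -4.802) = 83.34

L/L_☉ ≈ 83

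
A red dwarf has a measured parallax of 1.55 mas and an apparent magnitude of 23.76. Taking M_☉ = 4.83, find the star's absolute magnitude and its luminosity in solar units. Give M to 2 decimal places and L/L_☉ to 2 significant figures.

M ≈ 14.71; L/L_☉ ≈ 1.1×10^-4

d = 1/p = 1000/1.55 mas = 645.2 pc
M = m − 5 log₁₀ d + 5 = 23.76 − 5·2.8097 + 5 = 14.712
M − M_☉ = 14.712 − 4.83 = 9.882
L/L_☉ = 10^(−0.4 × 9.882) = 1.115×10^-4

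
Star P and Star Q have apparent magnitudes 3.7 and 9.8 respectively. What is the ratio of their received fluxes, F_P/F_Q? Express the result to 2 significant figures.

Δm = 3.7 − (9.8) = -6.1
Flux ratio = 10^(−0.4 Δm) = 10^(−0.4 × -6.1) = 10^2.440 = 275.4

F_P/F_Q ≈ 280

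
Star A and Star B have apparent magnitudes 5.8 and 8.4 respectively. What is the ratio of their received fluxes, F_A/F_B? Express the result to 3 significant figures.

F_A/F_B ≈ 11.0

Magnitude difference = -2.6
Flux ratio = 10^(−0.4 Δm) = 10^(−0.4 × -2.6) = 10^1.040 = 10.96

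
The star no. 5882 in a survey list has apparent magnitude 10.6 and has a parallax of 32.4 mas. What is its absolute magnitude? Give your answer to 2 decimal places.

p = 32.4 mas = 0.0324″ → d = 1/p = 30.86 pc
5 log₁₀(d/10 pc) = 5 log₁₀(30.86) − 5 = 2.447
M = m − 5 log₁₀(d/10) = 10.6 − 2.447 = 8.153

M ≈ 8.15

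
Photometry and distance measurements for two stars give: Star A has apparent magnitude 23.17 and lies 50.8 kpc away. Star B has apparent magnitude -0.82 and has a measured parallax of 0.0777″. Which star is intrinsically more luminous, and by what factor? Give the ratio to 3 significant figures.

Star B is more luminous, by a factor of 253.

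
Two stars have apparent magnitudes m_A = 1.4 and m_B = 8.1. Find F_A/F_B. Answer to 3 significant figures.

F_A/F_B ≈ 479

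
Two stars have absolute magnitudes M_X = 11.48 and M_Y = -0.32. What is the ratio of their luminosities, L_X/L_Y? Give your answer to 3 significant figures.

L_X/L_Y ≈ 1.91×10^-5

ΔM = M_X − M_Y = 11.80
L_X/L_Y = 10^(−0.4 ΔM) = 10^-4.720 = 1.905×10^-5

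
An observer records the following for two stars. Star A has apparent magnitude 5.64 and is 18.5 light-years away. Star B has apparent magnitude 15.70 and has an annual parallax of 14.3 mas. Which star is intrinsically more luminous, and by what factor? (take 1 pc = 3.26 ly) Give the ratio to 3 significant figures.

Star A: d = 18.5 ly / 3.26 = 5.675 pc
Star A: M = m − 5 log₁₀ d + 5 = 5.64 − 5·0.7540 + 5 = 6.870
Star B: p = 14.3 mas = 0.0143″ → d = 1/p = 69.93 pc
Star B: M = m − 5 log₁₀ d + 5 = 15.70 − 5·1.8447 + 5 = 11.477
ΔM = M_A − M_B = 6.870 − (11.477) = -4.606; smaller M is more luminous → Star A.
L ratio = 10^(0.4 |ΔM|) = 10^1.843 = 69.60

Star A is more luminous, by a factor of 69.6.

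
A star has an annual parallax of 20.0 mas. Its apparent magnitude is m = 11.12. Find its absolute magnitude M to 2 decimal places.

M ≈ 7.63

p = 20.0 mas = 0.0200″ → d = 1/p = 50.00 pc
5 log₁₀(d/10 pc) = 5 log₁₀(50.00) − 5 = 3.495
M = m − 5 log₁₀(d/10) = 11.12 − 3.495 = 7.625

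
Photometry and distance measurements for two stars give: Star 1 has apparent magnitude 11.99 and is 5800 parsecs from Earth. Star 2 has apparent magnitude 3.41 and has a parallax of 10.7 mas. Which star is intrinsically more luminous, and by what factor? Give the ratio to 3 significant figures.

Star 1: M = m − 5 log₁₀ d + 5 = 11.99 − 5·3.7634 + 5 = -1.827
Star 2: p = 10.7 mas = 0.0107″ → d = 1/p = 93.46 pc
Star 2: M = m − 5 log₁₀ d + 5 = 3.41 − 5·1.9706 + 5 = -1.443
ΔM = M_1 − M_2 = -1.827 − (-1.443) = -0.384; smaller M is more luminous → Star 1.
L ratio = 10^(0.4 |ΔM|) = 10^0.154 = 1.424

Star 1 is more luminous, by a factor of 1.42.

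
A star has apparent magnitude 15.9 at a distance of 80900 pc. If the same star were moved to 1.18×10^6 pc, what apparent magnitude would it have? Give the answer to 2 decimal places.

m ≈ 21.72

Flux ∝ 1/d², so Δm = 5 log₁₀(d₂/d₁) = 5 log₁₀(1.18×10^6/80900) = 5.820
m₂ = m₁ + Δm = 15.9 + (5.820) = 21.720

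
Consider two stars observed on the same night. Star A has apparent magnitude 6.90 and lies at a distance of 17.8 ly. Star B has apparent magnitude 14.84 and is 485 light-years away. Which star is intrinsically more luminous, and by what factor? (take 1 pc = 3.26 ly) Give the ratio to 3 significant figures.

Star A: d = 17.8 ly / 3.26 = 5.460 pc
Star A: M = m − 5 log₁₀ d + 5 = 6.90 − 5·0.7372 + 5 = 8.214
Star B: d = 485 ly / 3.26 = 148.8 pc
Star B: M = m − 5 log₁₀ d + 5 = 14.84 − 5·2.1725 + 5 = 8.977
ΔM = M_A − M_B = 8.214 − (8.977) = -0.763; smaller M is more luminous → Star A.
L ratio = 10^(0.4 |ΔM|) = 10^0.305 = 2.020

Star A is more luminous, by a factor of 2.02.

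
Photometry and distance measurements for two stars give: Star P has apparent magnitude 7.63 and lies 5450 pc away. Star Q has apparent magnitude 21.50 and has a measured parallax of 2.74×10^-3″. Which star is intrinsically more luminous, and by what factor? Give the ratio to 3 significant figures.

Star P is more luminous, by a factor of 7.88×10^7.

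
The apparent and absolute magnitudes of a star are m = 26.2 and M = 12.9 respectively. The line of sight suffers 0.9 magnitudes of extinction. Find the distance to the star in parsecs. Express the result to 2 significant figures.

d ≈ 3000 pc

m − M = 5 log₁₀(d/10 pc) + A  ⇒  26.2 − (12.9) − 0.9 = 5 log₁₀(d/10)
12.400 = 5 log₁₀(d/10)
log₁₀ d = (m − M − A)/5 + 1 = 3.4800
d = 10^3.4800 = 3020 pc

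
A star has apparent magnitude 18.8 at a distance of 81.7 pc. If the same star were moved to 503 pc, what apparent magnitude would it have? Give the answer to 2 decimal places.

m ≈ 22.75

Flux ∝ 1/d², so Δm = 5 log₁₀(d₂/d₁) = 5 log₁₀(503/81.7) = 3.947
m₂ = m₁ + Δm = 18.8 + (3.947) = 22.747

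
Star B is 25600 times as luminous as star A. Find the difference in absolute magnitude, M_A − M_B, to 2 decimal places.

M_A − M_B ≈ 11.02

Pogson: ΔM = −2.5 log₁₀(ratio) = −2.5 log₁₀(25600) = −2.5 × 4.4082 = -11.021
Star B is brighter so has the smaller magnitude: M_A − M_B is positive.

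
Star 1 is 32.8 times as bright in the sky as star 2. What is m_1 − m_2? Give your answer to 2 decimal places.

Pogson: Δm = −2.5 log₁₀(ratio) = −2.5 log₁₀(32.8) = −2.5 × 1.5159 = -3.790
Star 1 is brighter, so it has the smaller magnitude: the difference is negative.

m_1 − m_2 ≈ -3.79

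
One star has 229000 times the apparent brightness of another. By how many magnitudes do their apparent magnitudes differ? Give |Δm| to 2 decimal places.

|Δm| ≈ 13.40

Pogson: Δm = −2.5 log₁₀(ratio) = −2.5 log₁₀(229000) = −2.5 × 5.3598 = -13.400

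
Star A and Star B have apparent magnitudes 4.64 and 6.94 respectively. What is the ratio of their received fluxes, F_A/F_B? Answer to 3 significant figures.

Magnitude difference = -2.30
Flux ratio = 10^(−0.4 Δm) = 10^(−0.4 × -2.30) = 10^0.920 = 8.318

F_A/F_B ≈ 8.32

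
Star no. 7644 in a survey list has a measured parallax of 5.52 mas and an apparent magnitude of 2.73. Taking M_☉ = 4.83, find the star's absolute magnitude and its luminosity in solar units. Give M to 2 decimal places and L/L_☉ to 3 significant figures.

d = 1/p = 1000/5.52 mas = 181.2 pc
M = m − 5 log₁₀ d + 5 = 2.73 − 5·2.2581 + 5 = -3.560
M − M_☉ = -3.560 − 4.83 = -8.390
L/L_☉ = 10^(−0.4 × -8.390) = 2271

M ≈ -3.56; L/L_☉ ≈ 2270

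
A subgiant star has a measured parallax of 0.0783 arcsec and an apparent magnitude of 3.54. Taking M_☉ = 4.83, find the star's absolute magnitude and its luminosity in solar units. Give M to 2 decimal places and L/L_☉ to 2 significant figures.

d = 1/p = 1/0.0783″ = 12.77 pc
M = m − 5 log₁₀ d + 5 = 3.54 − 5·1.1062 + 5 = 3.009
M − M_☉ = 3.009 − 4.83 = -1.821
L/L_☉ = 10^(−0.4 × -1.821) = 5.352

M ≈ 3.01; L/L_☉ ≈ 5.4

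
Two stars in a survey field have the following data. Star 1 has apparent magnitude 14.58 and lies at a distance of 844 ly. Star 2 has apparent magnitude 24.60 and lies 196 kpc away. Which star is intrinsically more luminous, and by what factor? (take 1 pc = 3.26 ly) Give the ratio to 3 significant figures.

Star 1: d = 844 ly / 3.26 = 258.9 pc
Star 1: M = m − 5 log₁₀ d + 5 = 14.58 − 5·2.4131 + 5 = 7.514
Star 2: d = 196 kpc = 196000 pc
Star 2: M = m − 5 log₁₀ d + 5 = 24.60 − 5·5.2923 + 5 = 3.139
ΔM = M_1 − M_2 = 7.514 − (3.139) = 4.376; smaller M is more luminous → Star 2.
L ratio = 10^(0.4 |ΔM|) = 10^1.750 = 56.27

Star 2 is more luminous, by a factor of 56.3.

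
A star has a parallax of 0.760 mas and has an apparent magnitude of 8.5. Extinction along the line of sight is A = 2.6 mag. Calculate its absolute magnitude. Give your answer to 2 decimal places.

p = 0.760 mas = 7.60×10^-4″ → d = 1/p = 1316 pc
5 log₁₀(d/10 pc) = 5 log₁₀(1316) − 5 = 10.596
M = m − 5 log₁₀(d/10) − A = 8.5 − 10.596 − 2.6 = -4.696

M ≈ -4.70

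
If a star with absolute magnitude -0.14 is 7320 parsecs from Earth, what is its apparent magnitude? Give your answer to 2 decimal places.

m ≈ 14.18

m = M + 5 log₁₀ d − 5 = -0.14 + 5·3.8645 − 5 = 14.183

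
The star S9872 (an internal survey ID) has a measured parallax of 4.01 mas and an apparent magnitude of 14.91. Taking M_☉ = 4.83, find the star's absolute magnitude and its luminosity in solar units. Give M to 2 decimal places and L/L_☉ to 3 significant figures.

d = 1/p = 1000/4.01 mas = 249.4 pc
M = m − 5 log₁₀ d + 5 = 14.91 − 5·2.3969 + 5 = 7.926
M − M_☉ = 7.926 − 4.83 = 3.096
L/L_☉ = 10^(−0.4 × 3.096) = 0.05777

M ≈ 7.93; L/L_☉ ≈ 0.0578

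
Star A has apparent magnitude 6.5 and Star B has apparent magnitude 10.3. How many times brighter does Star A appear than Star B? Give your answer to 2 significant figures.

33

Magnitude difference = -3.8
Flux ratio = 10^(−0.4 Δm) = 10^(−0.4 × -3.8) = 10^1.520 = 33.11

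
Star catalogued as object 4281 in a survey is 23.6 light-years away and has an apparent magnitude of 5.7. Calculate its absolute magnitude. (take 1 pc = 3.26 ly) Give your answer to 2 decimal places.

M ≈ 6.40

d = 23.6 ly / 3.26 = 7.239 pc
5 log₁₀(d/10 pc) = 5 log₁₀(7.239) − 5 = -0.702
M = m − 5 log₁₀(d/10) = 5.7 + 0.702 = 6.402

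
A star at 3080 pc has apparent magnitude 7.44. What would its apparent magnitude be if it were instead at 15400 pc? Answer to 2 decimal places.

Flux ∝ 1/d², so Δm = 5 log₁₀(d₂/d₁) = 5 log₁₀(15400/3080) = 3.495
m₂ = m₁ + Δm = 7.44 + (3.495) = 10.935

m ≈ 10.93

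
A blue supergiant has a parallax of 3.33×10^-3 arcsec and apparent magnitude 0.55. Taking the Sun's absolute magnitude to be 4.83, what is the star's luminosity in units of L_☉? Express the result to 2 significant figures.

d = 1/p = 1/3.33×10^-3″ = 300.3 pc
M = m − 5 log₁₀ d + 5 = 0.55 − 5·2.4776 + 5 = -6.838
M − M_☉ = -6.838 − 4.83 = -11.668
L/L_☉ = 10^(−0.4 × -11.668) = 46460

L/L_☉ ≈ 46000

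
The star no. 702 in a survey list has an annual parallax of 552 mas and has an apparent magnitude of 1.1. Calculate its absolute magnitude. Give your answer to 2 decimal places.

M ≈ 4.81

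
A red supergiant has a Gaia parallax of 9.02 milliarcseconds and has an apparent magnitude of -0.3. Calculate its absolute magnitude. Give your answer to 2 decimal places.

M ≈ -5.52

p = 9.02 mas = 9.02×10^-3″ → d = 1/p = 110.9 pc
5 log₁₀(d/10 pc) = 5 log₁₀(110.9) − 5 = 5.224
M = m − 5 log₁₀(d/10) = -0.3 − 5.224 = -5.524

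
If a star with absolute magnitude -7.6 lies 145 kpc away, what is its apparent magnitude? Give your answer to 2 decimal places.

m ≈ 13.21

d = 145 kpc = 145000 pc
m = M + 5 log₁₀ d − 5 = -7.6 + 5·5.1614 − 5 = 13.207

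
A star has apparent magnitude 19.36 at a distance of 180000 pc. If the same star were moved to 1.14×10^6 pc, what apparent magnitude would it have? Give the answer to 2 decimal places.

Flux ∝ 1/d², so Δm = 5 log₁₀(d₂/d₁) = 5 log₁₀(1.14×10^6/180000) = 4.008
m₂ = m₁ + Δm = 19.36 + (4.008) = 23.368

m ≈ 23.37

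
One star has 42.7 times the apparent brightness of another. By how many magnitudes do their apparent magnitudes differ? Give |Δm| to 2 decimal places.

|Δm| ≈ 4.08

Pogson: Δm = −2.5 log₁₀(ratio) = −2.5 log₁₀(42.7) = −2.5 × 1.6304 = -4.076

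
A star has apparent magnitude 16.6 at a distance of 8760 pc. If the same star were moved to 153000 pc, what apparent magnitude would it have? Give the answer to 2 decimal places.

Flux ∝ 1/d², so Δm = 5 log₁₀(d₂/d₁) = 5 log₁₀(153000/8760) = 6.211
m₂ = m₁ + Δm = 16.6 + (6.211) = 22.811

m ≈ 22.81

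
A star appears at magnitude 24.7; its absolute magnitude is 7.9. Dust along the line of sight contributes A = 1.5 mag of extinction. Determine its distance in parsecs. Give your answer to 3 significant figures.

d ≈ 11500 pc

m − M = 5 log₁₀(d/10 pc) + A  ⇒  24.7 − (7.9) − 1.5 = 5 log₁₀(d/10)
15.300 = 5 log₁₀(d/10)
log₁₀ d = (m − M − A)/5 + 1 = 4.0600
d = 10^4.0600 = 11480 pc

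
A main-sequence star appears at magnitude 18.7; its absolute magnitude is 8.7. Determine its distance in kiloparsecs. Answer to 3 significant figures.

Distance modulus: m − M = 18.7 − (8.7) = 10.000
m − M = 5 log₁₀ d − 5
log₁₀ d = (m − M)/5 + 1 = 3.0000
d = 10^3.0000 = 1000 pc
= 1.000 kpc

d ≈ 1.00 kpc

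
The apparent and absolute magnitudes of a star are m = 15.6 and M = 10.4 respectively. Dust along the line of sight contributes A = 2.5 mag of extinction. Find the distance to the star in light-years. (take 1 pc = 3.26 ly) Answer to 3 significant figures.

m − M = 5 log₁₀(d/10 pc) + A  ⇒  15.6 − (10.4) − 2.5 = 5 log₁₀(d/10)
2.700 = 5 log₁₀(d/10)
log₁₀ d = (m − M − A)/5 + 1 = 1.5400
d = 10^1.5400 = 34.67 pc
= 113.0 ly

d ≈ 113 ly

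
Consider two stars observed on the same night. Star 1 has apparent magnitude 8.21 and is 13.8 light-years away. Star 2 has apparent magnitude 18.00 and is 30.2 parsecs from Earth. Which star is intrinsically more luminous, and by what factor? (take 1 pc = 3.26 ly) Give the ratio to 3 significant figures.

Star 1 is more luminous, by a factor of 162.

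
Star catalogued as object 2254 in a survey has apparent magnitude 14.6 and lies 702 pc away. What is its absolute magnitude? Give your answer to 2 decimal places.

5 log₁₀(d/10 pc) = 5 log₁₀(702.0) − 5 = 9.232
M = m − 5 log₁₀(d/10) = 14.6 − 9.232 = 5.368

M ≈ 5.37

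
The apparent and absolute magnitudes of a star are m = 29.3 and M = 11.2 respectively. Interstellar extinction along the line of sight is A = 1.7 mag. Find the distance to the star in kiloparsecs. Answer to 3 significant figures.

m − M = 5 log₁₀(d/10 pc) + A  ⇒  29.3 − (11.2) − 1.7 = 5 log₁₀(d/10)
16.400 = 5 log₁₀(d/10)
log₁₀ d = (m − M − A)/5 + 1 = 4.2800
d = 10^4.2800 = 19050 pc
= 19.05 kpc

d ≈ 19.1 kpc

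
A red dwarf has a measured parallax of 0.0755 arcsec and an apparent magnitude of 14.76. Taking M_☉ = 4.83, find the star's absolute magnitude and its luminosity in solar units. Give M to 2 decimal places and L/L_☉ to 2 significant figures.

M ≈ 14.15; L/L_☉ ≈ 1.9×10^-4

d = 1/p = 1/0.0755″ = 13.25 pc
M = m − 5 log₁₀ d + 5 = 14.76 − 5·1.1221 + 5 = 14.150
M − M_☉ = 14.150 − 4.83 = 9.320
L/L_☉ = 10^(−0.4 × 9.320) = 1.871×10^-4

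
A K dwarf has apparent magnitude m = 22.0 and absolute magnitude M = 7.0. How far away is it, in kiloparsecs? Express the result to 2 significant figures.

d ≈ 10 kpc

Distance modulus: m − M = 22.0 − (7.0) = 15.000
m − M = 5 log₁₀ d − 5
log₁₀ d = (m − M)/5 + 1 = 4.0000
d = 10^4.0000 = 10000 pc
= 10.00 kpc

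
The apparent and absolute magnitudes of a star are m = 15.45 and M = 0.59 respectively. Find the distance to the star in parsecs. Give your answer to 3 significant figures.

d ≈ 9380 pc

Distance modulus: m − M = 15.45 − (0.59) = 14.860
m − M = 5 log₁₀ d − 5
log₁₀ d = (m − M)/5 + 1 = 3.9720
d = 10^3.9720 = 9376 pc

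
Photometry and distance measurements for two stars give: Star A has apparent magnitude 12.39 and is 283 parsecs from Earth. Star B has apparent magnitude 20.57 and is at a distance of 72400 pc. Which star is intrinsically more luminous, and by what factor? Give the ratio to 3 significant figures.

Star A: M = m − 5 log₁₀ d + 5 = 12.39 − 5·2.4518 + 5 = 5.131
Star B: M = m − 5 log₁₀ d + 5 = 20.57 − 5·4.8597 + 5 = 1.271
ΔM = M_A − M_B = 5.131 − (1.271) = 3.860; smaller M is more luminous → Star B.
L ratio = 10^(0.4 |ΔM|) = 10^1.544 = 34.99

Star B is more luminous, by a factor of 35.0.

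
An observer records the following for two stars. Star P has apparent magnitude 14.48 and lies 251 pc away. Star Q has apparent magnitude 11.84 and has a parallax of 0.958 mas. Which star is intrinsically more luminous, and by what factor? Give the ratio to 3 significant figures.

Star Q is more luminous, by a factor of 197.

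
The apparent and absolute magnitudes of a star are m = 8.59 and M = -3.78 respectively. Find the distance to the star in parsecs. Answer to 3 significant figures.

d ≈ 2980 pc

μ = m − M = 12.370
m − M = 5 log₁₀ d − 5
log₁₀ d = (m − M)/5 + 1 = 3.4740
d = 10^3.4740 = 2979 pc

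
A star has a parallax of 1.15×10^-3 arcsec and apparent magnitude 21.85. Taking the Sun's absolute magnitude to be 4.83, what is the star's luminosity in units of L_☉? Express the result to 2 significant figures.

L/L_☉ ≈ 1.2×10^-3

d = 1/p = 1/1.15×10^-3″ = 869.6 pc
M = m − 5 log₁₀ d + 5 = 21.85 − 5·2.9393 + 5 = 12.153
M − M_☉ = 12.153 − 4.83 = 7.323
L/L_☉ = 10^(−0.4 × 7.323) = 1.177×10^-3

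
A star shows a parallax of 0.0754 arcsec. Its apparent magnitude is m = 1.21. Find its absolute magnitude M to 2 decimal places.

M ≈ 0.60

d = 1/p = 1/0.0754″ = 13.26 pc
5 log₁₀(d/10 pc) = 5 log₁₀(13.26) − 5 = 0.613
M = m − 5 log₁₀(d/10) = 1.21 − 0.613 = 0.597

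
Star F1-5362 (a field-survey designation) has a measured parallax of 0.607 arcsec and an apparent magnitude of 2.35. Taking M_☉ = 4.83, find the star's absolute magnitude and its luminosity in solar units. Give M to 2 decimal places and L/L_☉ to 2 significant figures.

M ≈ 6.27; L/L_☉ ≈ 0.27

d = 1/p = 1/0.607″ = 1.647 pc
M = m − 5 log₁₀ d + 5 = 2.35 − 5·0.2168 + 5 = 6.266
M − M_☉ = 6.266 − 4.83 = 1.436
L/L_☉ = 10^(−0.4 × 1.436) = 0.2665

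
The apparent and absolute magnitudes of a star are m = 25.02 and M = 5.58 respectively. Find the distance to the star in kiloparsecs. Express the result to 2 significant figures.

μ = m − M = 19.440
m − M = 5 log₁₀ d − 5
log₁₀ d = (m − M)/5 + 1 = 4.8880
d = 10^4.8880 = 77270 pc
= 77.27 kpc

d ≈ 77 kpc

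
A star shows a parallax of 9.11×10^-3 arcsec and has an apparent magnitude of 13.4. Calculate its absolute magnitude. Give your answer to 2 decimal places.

M ≈ 8.20

d = 1/p = 1/9.11×10^-3″ = 109.8 pc
5 log₁₀(d/10 pc) = 5 log₁₀(109.8) − 5 = 5.202
M = m − 5 log₁₀(d/10) = 13.4 − 5.202 = 8.198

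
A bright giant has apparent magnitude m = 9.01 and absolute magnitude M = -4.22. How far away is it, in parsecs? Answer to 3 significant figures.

μ = m − M = 13.230
m − M = 5 log₁₀ d − 5
log₁₀ d = (m − M)/5 + 1 = 3.6460
d = 10^3.6460 = 4426 pc

d ≈ 4430 pc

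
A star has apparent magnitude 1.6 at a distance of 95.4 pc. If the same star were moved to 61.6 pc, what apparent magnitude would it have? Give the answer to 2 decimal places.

m ≈ 0.65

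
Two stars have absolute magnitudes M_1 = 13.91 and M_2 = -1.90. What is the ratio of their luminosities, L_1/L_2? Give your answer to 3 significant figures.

ΔM = M_1 − M_2 = 15.81
L_1/L_2 = 10^(−0.4 ΔM) = 10^-6.324 = 4.742×10^-7

L_1/L_2 ≈ 4.74×10^-7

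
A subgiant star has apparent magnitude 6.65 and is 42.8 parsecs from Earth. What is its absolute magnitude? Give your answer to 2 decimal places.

5 log₁₀(d/10 pc) = 5 log₁₀(42.80) − 5 = 3.157
M = m − 5 log₁₀(d/10) = 6.65 − 3.157 = 3.493

M ≈ 3.49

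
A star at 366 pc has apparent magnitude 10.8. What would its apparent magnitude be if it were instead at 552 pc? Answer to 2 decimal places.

m ≈ 11.69

Flux ∝ 1/d², so Δm = 5 log₁₀(d₂/d₁) = 5 log₁₀(552/366) = 0.892
m₂ = m₁ + Δm = 10.8 + (0.892) = 11.692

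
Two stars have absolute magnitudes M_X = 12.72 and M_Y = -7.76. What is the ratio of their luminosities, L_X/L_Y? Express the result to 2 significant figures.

ΔM = M_X − M_Y = 20.48
L_X/L_Y = 10^(−0.4 ΔM) = 10^-8.192 = 6.427×10^-9

L_X/L_Y ≈ 6.4×10^-9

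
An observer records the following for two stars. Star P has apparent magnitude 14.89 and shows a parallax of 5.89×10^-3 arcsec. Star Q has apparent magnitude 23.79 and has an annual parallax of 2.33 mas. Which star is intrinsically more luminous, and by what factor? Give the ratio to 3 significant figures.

Star P is more luminous, by a factor of 568.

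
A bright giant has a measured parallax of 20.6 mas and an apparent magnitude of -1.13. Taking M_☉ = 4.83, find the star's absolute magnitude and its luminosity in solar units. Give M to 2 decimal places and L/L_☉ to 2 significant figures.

M ≈ -4.56; L/L_☉ ≈ 5700

d = 1/p = 1000/20.6 mas = 48.54 pc
M = m − 5 log₁₀ d + 5 = -1.13 − 5·1.6861 + 5 = -4.561
M − M_☉ = -4.561 − 4.83 = -9.391
L/L_☉ = 10^(−0.4 × -9.391) = 5705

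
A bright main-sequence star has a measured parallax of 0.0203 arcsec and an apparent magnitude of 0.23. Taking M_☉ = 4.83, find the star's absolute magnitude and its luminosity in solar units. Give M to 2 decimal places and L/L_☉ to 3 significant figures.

d = 1/p = 1/0.0203″ = 49.26 pc
M = m − 5 log₁₀ d + 5 = 0.23 − 5·1.6925 + 5 = -3.233
M − M_☉ = -3.233 − 4.83 = -8.063
L/L_☉ = 10^(−0.4 × -8.063) = 1679

M ≈ -3.23; L/L_☉ ≈ 1680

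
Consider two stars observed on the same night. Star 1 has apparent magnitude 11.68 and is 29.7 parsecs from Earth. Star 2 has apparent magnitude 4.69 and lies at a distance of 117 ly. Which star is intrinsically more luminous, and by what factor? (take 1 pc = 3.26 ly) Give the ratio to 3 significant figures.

Star 2 is more luminous, by a factor of 913.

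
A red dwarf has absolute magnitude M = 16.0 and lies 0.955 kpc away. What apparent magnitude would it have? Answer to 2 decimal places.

m ≈ 25.90

d = 0.955 kpc = 955.0 pc
m = M + 5 log₁₀ d − 5 = 16.0 + 5·2.9800 − 5 = 25.900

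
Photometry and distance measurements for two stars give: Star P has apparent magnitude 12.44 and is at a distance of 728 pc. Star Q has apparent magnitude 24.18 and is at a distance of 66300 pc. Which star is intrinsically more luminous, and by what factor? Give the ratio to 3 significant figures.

Star P is more luminous, by a factor of 5.99.

Star P: M = m − 5 log₁₀ d + 5 = 12.44 − 5·2.8621 + 5 = 3.129
Star Q: M = m − 5 log₁₀ d + 5 = 24.18 − 5·4.8215 + 5 = 5.072
ΔM = M_P − M_Q = 3.129 − (5.072) = -1.943; smaller M is more luminous → Star P.
L ratio = 10^(0.4 |ΔM|) = 10^0.777 = 5.987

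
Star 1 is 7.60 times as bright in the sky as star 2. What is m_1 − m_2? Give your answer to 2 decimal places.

Pogson: Δm = −2.5 log₁₀(ratio) = −2.5 log₁₀(7.60) = −2.5 × 0.8808 = -2.202
Star 1 is brighter, so it has the smaller magnitude: the difference is negative.

m_1 − m_2 ≈ -2.20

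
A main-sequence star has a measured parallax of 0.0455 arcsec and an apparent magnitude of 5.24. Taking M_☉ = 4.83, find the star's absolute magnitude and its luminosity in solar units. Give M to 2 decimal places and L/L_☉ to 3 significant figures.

M ≈ 3.53; L/L_☉ ≈ 3.31

d = 1/p = 1/0.0455″ = 21.98 pc
M = m − 5 log₁₀ d + 5 = 5.24 − 5·1.3420 + 5 = 3.530
M − M_☉ = 3.530 − 4.83 = -1.300
L/L_☉ = 10^(−0.4 × -1.300) = 3.311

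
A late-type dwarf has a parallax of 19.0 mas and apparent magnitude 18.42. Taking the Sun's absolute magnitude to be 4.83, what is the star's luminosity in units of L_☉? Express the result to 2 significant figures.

d = 1/p = 1000/19.0 mas = 52.63 pc
M = m − 5 log₁₀ d + 5 = 18.42 − 5·1.7212 + 5 = 14.814
M − M_☉ = 14.814 − 4.83 = 9.984
L/L_☉ = 10^(−0.4 × 9.984) = 1.015×10^-4

L/L_☉ ≈ 1.0×10^-4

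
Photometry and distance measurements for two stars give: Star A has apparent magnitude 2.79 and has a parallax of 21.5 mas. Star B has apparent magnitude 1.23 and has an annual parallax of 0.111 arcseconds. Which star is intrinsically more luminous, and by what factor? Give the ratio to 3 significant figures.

Star A: p = 21.5 mas = 0.0215″ → d = 1/p = 46.51 pc
Star A: M = m − 5 log₁₀ d + 5 = 2.79 − 5·1.6676 + 5 = -0.548
Star B: d = 1/p = 1/0.111″ = 9.009 pc
Star B: M = m − 5 log₁₀ d + 5 = 1.23 − 5·0.9547 + 5 = 1.457
ΔM = M_A − M_B = -0.548 − (1.457) = -2.004; smaller M is more luminous → Star A.
L ratio = 10^(0.4 |ΔM|) = 10^0.802 = 6.335

Star A is more luminous, by a factor of 6.34.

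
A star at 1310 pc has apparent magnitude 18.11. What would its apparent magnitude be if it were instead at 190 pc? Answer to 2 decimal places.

Flux ∝ 1/d², so Δm = 5 log₁₀(d₂/d₁) = 5 log₁₀(190/1310) = -4.193
m₂ = m₁ + Δm = 18.11 + (-4.193) = 13.917

m ≈ 13.92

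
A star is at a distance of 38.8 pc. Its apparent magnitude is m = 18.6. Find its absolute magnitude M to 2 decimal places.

M ≈ 15.66

5 log₁₀(d/10 pc) = 5 log₁₀(38.80) − 5 = 2.944
M = m − 5 log₁₀(d/10) = 18.6 − 2.944 = 15.656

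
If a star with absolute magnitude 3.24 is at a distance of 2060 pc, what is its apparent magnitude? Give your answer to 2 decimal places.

m = M + 5 log₁₀ d − 5 = 3.24 + 5·3.3139 − 5 = 14.809

m ≈ 14.81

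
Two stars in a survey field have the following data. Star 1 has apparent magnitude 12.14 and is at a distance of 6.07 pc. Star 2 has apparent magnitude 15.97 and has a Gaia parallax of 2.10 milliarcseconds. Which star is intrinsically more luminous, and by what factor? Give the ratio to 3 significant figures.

Star 2 is more luminous, by a factor of 181.

Star 1: M = m − 5 log₁₀ d + 5 = 12.14 − 5·0.7832 + 5 = 13.224
Star 2: p = 2.10 mas = 2.10×10^-3″ → d = 1/p = 476.2 pc
Star 2: M = m − 5 log₁₀ d + 5 = 15.97 − 5·2.6778 + 5 = 7.581
ΔM = M_1 − M_2 = 13.224 − (7.581) = 5.643; smaller M is more luminous → Star 2.
L ratio = 10^(0.4 |ΔM|) = 10^2.257 = 180.8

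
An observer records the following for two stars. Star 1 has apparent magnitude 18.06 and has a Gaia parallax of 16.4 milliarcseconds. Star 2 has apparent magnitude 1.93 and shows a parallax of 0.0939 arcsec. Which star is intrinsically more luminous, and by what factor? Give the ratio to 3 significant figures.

Star 1: p = 16.4 mas = 0.0164″ → d = 1/p = 60.98 pc
Star 1: M = m − 5 log₁₀ d + 5 = 18.06 − 5·1.7852 + 5 = 14.134
Star 2: d = 1/p = 1/0.0939″ = 10.65 pc
Star 2: M = m − 5 log₁₀ d + 5 = 1.93 − 5·1.0273 + 5 = 1.793
ΔM = M_1 − M_2 = 14.134 − (1.793) = 12.341; smaller M is more luminous → Star 2.
L ratio = 10^(0.4 |ΔM|) = 10^4.936 = 86370

Star 2 is more luminous, by a factor of 86400.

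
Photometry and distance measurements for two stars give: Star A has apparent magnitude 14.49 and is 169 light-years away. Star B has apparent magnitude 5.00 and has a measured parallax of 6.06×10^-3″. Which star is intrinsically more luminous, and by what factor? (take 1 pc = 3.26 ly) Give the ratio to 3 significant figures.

Star B is more luminous, by a factor of 63300.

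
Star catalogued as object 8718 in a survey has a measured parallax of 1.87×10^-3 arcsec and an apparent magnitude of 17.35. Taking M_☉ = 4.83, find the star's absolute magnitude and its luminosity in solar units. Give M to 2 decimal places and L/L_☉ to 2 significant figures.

M ≈ 8.71; L/L_☉ ≈ 0.028

d = 1/p = 1/1.87×10^-3″ = 534.8 pc
M = m − 5 log₁₀ d + 5 = 17.35 − 5·2.7282 + 5 = 8.709
M − M_☉ = 8.709 − 4.83 = 3.879
L/L_☉ = 10^(−0.4 × 3.879) = 0.02807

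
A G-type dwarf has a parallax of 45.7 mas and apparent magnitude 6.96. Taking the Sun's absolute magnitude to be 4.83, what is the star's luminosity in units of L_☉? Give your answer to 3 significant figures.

d = 1/p = 1000/45.7 mas = 21.88 pc
M = m − 5 log₁₀ d + 5 = 6.96 − 5·1.3401 + 5 = 5.260
M − M_☉ = 5.260 − 4.83 = 0.430
L/L_☉ = 10^(−0.4 × 0.430) = 0.6732

L/L_☉ ≈ 0.673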